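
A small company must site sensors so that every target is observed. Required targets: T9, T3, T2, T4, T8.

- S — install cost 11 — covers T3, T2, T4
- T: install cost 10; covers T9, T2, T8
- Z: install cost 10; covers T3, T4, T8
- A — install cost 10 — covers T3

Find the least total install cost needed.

Choose T and Z: together they cover T9, T3, T2, T4, T8 — every target.
Total install cost: 10 + 10 = 20.
No cover costs less than 20.

20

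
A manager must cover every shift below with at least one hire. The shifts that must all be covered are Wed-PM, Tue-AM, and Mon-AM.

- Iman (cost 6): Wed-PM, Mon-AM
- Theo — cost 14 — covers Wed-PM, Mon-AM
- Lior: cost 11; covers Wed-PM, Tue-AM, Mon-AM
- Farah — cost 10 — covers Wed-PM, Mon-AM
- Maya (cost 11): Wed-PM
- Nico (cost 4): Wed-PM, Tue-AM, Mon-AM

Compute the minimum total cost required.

4

This is an integer covering problem.
Nico alone covers Wed-PM, Tue-AM, Mon-AM — every shift.
Total cost: 4.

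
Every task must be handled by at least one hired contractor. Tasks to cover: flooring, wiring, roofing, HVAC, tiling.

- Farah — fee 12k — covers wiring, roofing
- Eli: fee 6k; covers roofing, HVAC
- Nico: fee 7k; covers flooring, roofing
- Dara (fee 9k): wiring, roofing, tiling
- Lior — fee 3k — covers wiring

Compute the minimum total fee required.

The greedy cost-per-new-task heuristic would pick Eli, Lior, Nico, and Dara for 25, but a cheaper cover exists.
Choose Eli, Nico, and Dara: together they cover flooring, wiring, roofing, HVAC, tiling — every task.
Total fee: 6 + 7 + 9 = 22.
No cover costs less than 22.

22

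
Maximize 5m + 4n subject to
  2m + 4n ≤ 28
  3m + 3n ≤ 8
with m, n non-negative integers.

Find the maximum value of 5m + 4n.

10

The continuous relaxation peaks at (2.67, 0) with value 13.33; rounding to a feasible lattice point costs some objective.
(m,n)=(2,0): 2·2+4·0=4≤28, 3·2+3·0=6≤8, objective 10.
(m,n)=(1,1): 2·1+4·1=6≤28, 3·1+3·1=6≤8, objective 9.
Maximum is 10 at (m,n)=(2,0).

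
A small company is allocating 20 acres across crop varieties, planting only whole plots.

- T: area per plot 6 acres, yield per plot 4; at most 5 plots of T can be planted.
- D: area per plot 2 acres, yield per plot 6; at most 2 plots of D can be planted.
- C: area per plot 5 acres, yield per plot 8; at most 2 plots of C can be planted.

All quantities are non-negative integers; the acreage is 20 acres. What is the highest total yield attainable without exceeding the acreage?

This is a bounded integer knapsack.
1×T, 2×D, and 2×C: area 20 ≤ 20, yield 1·4 + 2·6 + 2·8 = 32.
2×D and 2×C: area 14 ≤ 20, yield 2·6 + 2·8 = 28.
Best is 32.

32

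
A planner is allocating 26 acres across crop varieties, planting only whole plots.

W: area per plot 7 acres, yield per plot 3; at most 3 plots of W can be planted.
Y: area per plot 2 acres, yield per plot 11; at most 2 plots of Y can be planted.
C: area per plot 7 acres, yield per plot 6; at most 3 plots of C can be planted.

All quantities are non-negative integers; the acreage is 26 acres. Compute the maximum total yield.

40

1×W, 2×Y, and 2×C: area 25 ≤ 26, yield 1·3 + 2·11 + 2·6 = 37.
2×Y and 3×C: area 25 ≤ 26, yield 2·11 + 3·6 = 40.
Best is 40.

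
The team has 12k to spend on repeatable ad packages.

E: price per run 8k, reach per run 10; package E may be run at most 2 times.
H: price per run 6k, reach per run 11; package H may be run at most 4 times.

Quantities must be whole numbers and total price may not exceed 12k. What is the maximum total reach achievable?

22

H has the best ratio (11/6); taking only H gives at most 2×11 = 22 (stopped by the price limit).
Optimal: 2×H: price 12 ≤ 12, reach 2·11 = 22.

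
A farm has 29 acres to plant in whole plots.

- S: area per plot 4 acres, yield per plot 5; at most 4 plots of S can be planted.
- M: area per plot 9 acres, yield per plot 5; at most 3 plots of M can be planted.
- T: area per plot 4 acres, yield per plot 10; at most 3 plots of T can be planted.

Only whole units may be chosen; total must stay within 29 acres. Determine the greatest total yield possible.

50

T has the best ratio (10/4); taking only T gives at most 3×10 = 30 (stopped by the supply cap of 3).
Mixing does better — 4×S and 3×T: area 28 ≤ 29, yield 4·5 + 3·10 = 50.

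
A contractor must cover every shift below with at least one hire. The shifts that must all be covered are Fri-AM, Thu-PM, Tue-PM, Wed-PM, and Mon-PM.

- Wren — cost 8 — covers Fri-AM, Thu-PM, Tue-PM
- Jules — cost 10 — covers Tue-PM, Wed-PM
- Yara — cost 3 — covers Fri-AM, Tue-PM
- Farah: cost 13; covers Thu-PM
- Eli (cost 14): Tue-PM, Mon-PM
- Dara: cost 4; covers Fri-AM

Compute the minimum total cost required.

This is an integer covering problem.
Choose Wren, Jules, and Eli: together they cover Fri-AM, Thu-PM, Tue-PM, Wed-PM, Mon-PM — every shift.
Total cost: 8 + 10 + 14 = 32.

32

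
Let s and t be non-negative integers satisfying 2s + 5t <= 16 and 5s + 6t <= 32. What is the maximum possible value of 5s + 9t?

34

Relaxing integrality, the LP optimum is 35.69 at (s,t) = (4.92, 1.23), which is not an integer point.
(s,t)=(5,1): 2·5+5·1=15≤16, 5·5+6·1=31≤32, objective 34.
(s,t)=(3,2): 2·3+5·2=16≤16, 5·3+6·2=27≤32, objective 33.
The best lattice point is (5,1), giving 34.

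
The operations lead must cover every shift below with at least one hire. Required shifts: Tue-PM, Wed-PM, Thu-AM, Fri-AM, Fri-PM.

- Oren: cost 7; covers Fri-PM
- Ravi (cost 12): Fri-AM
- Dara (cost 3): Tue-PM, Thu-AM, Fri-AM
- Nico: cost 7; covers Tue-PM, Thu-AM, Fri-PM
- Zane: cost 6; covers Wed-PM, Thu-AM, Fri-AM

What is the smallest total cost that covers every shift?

13

Choose Nico and Zane: together they cover Tue-PM, Wed-PM, Thu-AM, Fri-AM, Fri-PM — every shift.
Total cost: 7 + 6 = 13.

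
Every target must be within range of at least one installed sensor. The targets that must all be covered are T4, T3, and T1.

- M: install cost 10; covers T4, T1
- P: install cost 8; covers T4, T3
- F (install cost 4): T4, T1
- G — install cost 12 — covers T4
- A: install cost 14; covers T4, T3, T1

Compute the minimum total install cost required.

12

Choose P and F: together they cover T4, T3, T1 — every target.
Total install cost: 8 + 4 = 12.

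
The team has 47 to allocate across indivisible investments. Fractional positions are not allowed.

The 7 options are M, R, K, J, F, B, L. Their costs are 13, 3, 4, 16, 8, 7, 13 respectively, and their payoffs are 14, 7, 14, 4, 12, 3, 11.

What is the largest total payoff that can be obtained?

58

M + K + F + L: cost 13 + 4 + 8 + 13 = 38 ≤ 47, payoff 14 + 14 + 12 + 11 = 51.
M + R + K + F + L: cost 13 + 3 + 4 + 8 + 13 = 41 ≤ 47, payoff 14 + 7 + 14 + 12 + 11 = 58.
M + K + F + B + L: cost 13 + 4 + 8 + 7 + 13 = 45 ≤ 47, payoff 14 + 14 + 12 + 3 + 11 = 54.
Best is M, R, K, F, and L with total payoff 58.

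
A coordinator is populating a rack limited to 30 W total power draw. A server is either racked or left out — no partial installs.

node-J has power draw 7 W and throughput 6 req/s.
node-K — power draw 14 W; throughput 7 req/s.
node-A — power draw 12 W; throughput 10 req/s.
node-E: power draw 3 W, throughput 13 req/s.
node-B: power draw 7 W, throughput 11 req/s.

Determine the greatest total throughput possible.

This is a 0-1 knapsack instance.
Take node-J, node-A, node-E, and node-B: power draw 7 + 12 + 3 + 7 = 29 ≤ 30, throughput 6 + 10 + 13 + 11 = 40.
No other feasible combination does better.

40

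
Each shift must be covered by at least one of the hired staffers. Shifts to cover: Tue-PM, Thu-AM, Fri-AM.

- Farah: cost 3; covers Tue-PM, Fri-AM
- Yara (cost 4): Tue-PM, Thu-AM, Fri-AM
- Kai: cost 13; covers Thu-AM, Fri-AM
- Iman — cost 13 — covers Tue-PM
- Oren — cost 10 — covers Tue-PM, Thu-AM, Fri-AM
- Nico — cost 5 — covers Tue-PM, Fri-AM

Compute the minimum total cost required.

4

This is a weighted set-cover instance.
Yara alone covers Tue-PM, Thu-AM, Fri-AM — every shift.
Total cost: 4.
No cover costs less than 4.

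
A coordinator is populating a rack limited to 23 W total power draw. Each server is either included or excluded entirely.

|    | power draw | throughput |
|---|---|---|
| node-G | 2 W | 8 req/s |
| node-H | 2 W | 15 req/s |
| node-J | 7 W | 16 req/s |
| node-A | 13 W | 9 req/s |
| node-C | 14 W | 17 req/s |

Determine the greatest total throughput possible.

This is an integer program with binary decision variables.
node-H + node-J + node-C: power draw 2 + 7 + 14 = 23 ≤ 23, throughput 15 + 16 + 17 = 48.
node-G + node-J + node-C: power draw 2 + 7 + 14 = 23 ≤ 23, throughput 8 + 16 + 17 = 41.
Best is node-H, node-J, and node-C with total throughput 48.

48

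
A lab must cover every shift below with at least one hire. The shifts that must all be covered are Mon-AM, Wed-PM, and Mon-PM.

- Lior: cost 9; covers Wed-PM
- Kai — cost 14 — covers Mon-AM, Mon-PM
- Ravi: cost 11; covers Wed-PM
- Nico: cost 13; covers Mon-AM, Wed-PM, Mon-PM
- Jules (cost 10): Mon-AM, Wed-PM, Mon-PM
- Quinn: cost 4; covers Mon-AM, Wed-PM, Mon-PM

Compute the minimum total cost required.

Quinn alone covers Mon-AM, Wed-PM, Mon-PM — every shift.
Total cost: 4.
No cover costs less than 4.

4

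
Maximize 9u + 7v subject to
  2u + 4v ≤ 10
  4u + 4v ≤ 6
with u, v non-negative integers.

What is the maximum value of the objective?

9

The continuous relaxation peaks at (1.5, 0) with value 13.50; rounding to a feasible lattice point costs some objective.
(u,v)=(1,0) is feasible, giving 9.
(u,v)=(0,1) is feasible, giving 7.
(u,v)=(0,0) is feasible, giving 0.
Maximum is 9 at (u,v)=(1,0).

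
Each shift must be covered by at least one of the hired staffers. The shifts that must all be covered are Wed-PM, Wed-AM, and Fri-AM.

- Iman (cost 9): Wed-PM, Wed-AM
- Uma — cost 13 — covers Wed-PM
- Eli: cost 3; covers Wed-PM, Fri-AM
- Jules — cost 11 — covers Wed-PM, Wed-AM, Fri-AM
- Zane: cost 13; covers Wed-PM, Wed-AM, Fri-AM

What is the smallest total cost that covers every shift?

The greedy cost-per-new-shift heuristic would pick Eli and Iman for 12, but a cheaper cover exists.
Jules alone covers Wed-PM, Wed-AM, Fri-AM — every shift.
Total cost: 11.
No cover costs less than 11.

11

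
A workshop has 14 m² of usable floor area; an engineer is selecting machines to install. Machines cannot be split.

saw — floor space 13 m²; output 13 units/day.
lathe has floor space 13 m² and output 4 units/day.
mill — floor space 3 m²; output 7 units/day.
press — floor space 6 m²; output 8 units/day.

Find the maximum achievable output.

15

Allowing fractional choices, the relaxed optimum would be about 20.0, but machines are indivisible.
press: floor space 6 ≤ 14, output 8.
saw: floor space 13 ≤ 14, output 13.
mill + press: floor space 3 + 6 = 9 ≤ 14, output 7 + 8 = 15.
Best is mill and press with total output 15.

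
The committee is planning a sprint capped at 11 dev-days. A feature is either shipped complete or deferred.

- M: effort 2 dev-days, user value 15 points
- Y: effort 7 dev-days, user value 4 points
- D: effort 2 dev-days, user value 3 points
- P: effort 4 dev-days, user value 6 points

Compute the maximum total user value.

Treat it as a binary knapsack problem.
M + D + P: effort 2 + 2 + 4 = 8 ≤ 11, user value 15 + 3 + 6 = 24.
M + Y + D: effort 2 + 7 + 2 = 11 ≤ 11, user value 15 + 4 + 3 = 22.
M + P: effort 2 + 4 = 6 ≤ 11, user value 15 + 6 = 21.
Best is M, D, and P with total user value 24.

24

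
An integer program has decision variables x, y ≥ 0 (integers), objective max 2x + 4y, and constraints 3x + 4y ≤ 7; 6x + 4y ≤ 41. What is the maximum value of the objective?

6

The continuous relaxation peaks at (0, 1.75) with value 7.00; rounding to a feasible lattice point costs some objective.
(x,y)=(1,1): 3·1+4·1=7≤7, 6·1+4·1=10≤41, objective 6.
(x,y)=(0,1): 3·0+4·1=4≤7, 6·0+4·1=4≤41, objective 4.
The best lattice point is (1,1), giving 6.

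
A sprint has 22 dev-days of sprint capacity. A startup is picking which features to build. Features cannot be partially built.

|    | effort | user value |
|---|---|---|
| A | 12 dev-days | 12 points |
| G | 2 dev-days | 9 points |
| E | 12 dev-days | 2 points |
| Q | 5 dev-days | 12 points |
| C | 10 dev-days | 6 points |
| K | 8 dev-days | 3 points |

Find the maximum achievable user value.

Allowing fractional choices, the relaxed optimum would be about 34.8, but features are indivisible.
G + Q + C: effort 2 + 5 + 10 = 17 ≤ 22, user value 9 + 12 + 6 = 27.
G + Q + K: effort 2 + 5 + 8 = 15 ≤ 22, user value 9 + 12 + 3 = 24.
A + G + Q: effort 12 + 2 + 5 = 19 ≤ 22, user value 12 + 9 + 12 = 33.
Best is A, G, and Q with total user value 33.

33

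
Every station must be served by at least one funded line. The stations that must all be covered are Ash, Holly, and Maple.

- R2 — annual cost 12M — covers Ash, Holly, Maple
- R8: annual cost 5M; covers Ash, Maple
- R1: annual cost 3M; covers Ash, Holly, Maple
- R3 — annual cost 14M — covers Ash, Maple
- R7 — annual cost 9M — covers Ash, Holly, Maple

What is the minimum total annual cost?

R1 alone covers Ash, Holly, Maple — every station.
Total annual cost: 3.
No cover costs less than 3.

3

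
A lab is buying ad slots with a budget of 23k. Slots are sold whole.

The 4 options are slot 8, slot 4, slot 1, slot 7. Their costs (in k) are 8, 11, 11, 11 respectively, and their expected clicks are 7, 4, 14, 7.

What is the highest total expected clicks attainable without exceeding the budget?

21

Allowing fractional choices, the relaxed optimum would be about 23.5, but ad slots are indivisible.
slot 1 + slot 7: cost 11 + 11 = 22 ≤ 23, expected clicks 14 + 7 = 21.
slot 8 + slot 1: cost 8 + 11 = 19 ≤ 23, expected clicks 7 + 14 = 21.
slot 4 + slot 1: cost 11 + 11 = 22 ≤ 23, expected clicks 4 + 14 = 18.
The maximum expected clicks is 21; one optimal choice is slot 8 and slot 1.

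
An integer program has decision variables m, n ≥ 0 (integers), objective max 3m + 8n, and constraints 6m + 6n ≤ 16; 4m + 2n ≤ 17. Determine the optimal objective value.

16

Relaxing integrality, the LP optimum is 21.33 at (m,n) = (0, 2.67), which is not an integer point.
(m,n)=(0,2): 6·0+6·2=12≤16, 4·0+2·2=4≤17, objective 16.
(m,n)=(1,1): 6·1+6·1=12≤16, 4·1+2·1=6≤17, objective 11.
(m,n)=(0,1): 6·0+6·1=6≤16, 4·0+2·1=2≤17, objective 8.
No feasible integer point exceeds 16.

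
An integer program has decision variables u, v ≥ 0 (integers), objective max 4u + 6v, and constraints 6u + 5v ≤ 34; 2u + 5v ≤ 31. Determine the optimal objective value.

(u,v)=(0,6): 6·0+5·6=30≤34, 2·0+5·6=30≤31, objective 36.
(u,v)=(1,5): 6·1+5·5=31≤34, 2·1+5·5=27≤31, objective 34.
(u,v)=(0,5): 6·0+5·5=25≤34, 2·0+5·5=25≤31, objective 30.
No feasible integer point exceeds 36.

36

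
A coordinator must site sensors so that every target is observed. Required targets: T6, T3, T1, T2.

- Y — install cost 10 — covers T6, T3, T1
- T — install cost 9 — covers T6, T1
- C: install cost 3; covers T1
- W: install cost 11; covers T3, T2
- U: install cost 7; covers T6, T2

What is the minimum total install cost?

17

Choose Y and U: together they cover T6, T3, T1, T2 — every target.
Total install cost: 10 + 7 = 17.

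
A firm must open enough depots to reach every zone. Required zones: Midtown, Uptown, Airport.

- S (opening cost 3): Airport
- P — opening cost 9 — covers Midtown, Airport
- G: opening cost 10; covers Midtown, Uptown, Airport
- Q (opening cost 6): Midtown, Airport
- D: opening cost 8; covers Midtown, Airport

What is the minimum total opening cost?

10

G alone covers Midtown, Uptown, Airport — every zone.
Total opening cost: 10.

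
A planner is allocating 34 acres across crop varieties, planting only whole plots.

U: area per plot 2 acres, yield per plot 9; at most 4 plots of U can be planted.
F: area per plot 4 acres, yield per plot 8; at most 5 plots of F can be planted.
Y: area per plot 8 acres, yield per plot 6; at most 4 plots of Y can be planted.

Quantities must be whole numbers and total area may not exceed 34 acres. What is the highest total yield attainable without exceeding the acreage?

76

U has the best ratio (9/2); taking only U gives at most 4×9 = 36 (stopped by the supply cap of 4).
Mixing does better — 4×U and 5×F: area 28 ≤ 34, yield 4·9 + 5·8 = 76.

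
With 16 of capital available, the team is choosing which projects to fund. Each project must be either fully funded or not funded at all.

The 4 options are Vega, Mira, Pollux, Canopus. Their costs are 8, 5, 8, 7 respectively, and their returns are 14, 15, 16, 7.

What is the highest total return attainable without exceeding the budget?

This is a 0-1 knapsack instance.
Vega + Pollux: cost 8 + 8 = 16 ≤ 16, return 14 + 16 = 30.
Mira + Pollux: cost 5 + 8 = 13 ≤ 16, return 15 + 16 = 31.
Vega + Mira: cost 8 + 5 = 13 ≤ 16, return 14 + 15 = 29.
Best is Mira and Pollux with total return 31.

31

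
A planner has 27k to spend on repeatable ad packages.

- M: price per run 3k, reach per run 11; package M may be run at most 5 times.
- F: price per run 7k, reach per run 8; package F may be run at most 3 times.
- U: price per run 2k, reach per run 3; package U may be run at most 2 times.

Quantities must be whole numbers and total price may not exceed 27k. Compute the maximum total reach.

M has the best ratio (11/3); taking only M gives at most 5×11 = 55 (stopped by the supply cap of 5).
Mixing does better — 5×M, 1×F, and 2×U: price 26 ≤ 27, reach 5·11 + 1·8 + 2·3 = 69.

69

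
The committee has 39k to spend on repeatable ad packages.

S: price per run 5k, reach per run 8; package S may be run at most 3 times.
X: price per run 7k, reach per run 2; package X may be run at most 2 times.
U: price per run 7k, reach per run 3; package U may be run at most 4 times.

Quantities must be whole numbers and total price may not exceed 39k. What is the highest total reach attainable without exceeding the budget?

33

This is a bounded integer knapsack.
S has the best ratio (8/5); taking only S gives at most 3×8 = 24 (stopped by the supply cap of 3).
Mixing does better — 3×S and 3×U: price 36 ≤ 39, reach 3·8 + 3·3 = 33.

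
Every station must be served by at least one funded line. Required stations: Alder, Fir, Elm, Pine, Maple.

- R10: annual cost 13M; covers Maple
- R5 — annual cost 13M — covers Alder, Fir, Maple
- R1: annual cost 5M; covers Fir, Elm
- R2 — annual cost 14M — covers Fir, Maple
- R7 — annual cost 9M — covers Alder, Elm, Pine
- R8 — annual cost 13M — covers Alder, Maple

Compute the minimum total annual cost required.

Choose R5 and R7: together they cover Alder, Fir, Elm, Pine, Maple — every station.
Total annual cost: 13 + 9 = 22.

22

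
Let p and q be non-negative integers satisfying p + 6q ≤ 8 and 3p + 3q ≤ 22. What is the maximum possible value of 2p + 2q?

The continuous relaxation peaks at (7.33, 0) with value 14.67; rounding to a feasible lattice point costs some objective.
(p,q)=(7,0): 1·7+6·0=7≤8, 3·7+3·0=21≤22, objective 14.
(p,q)=(6,0): 1·6+6·0=6≤8, 3·6+3·0=18≤22, objective 12.
The best lattice point is (7,0), giving 14.

14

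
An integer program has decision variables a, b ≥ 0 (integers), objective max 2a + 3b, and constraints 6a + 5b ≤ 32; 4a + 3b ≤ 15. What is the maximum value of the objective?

(a,b)=(0,5) is feasible, giving 15.
(a,b)=(0,4) is feasible, giving 12.
The best lattice point is (0,5), giving 15.

15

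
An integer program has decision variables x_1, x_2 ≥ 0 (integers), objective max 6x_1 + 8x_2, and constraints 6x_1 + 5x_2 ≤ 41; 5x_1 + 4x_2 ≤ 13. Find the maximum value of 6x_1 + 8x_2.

24

Relaxing integrality, the LP optimum is 26.00 at (x_1,x_2) = (0, 3.25), which is not an integer point.
(x_1,x_2)=(0,3): 6·0+5·3=15≤41, 5·0+4·3=12≤13, objective 24.
(x_1,x_2)=(1,2): 6·1+5·2=16≤41, 5·1+4·2=13≤13, objective 22.
(x_1,x_2)=(0,2): 6·0+5·2=10≤41, 5·0+4·2=8≤13, objective 16.
The best lattice point is (0,3), giving 24.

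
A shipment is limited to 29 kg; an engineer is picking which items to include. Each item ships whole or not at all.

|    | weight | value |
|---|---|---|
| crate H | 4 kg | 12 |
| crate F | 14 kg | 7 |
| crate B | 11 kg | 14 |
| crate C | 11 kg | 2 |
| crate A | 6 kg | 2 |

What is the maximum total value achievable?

33

crate H + crate F + crate B: weight 4 + 14 + 11 = 29 ≤ 29, value 12 + 7 + 14 = 33.
crate H + crate B + crate A: weight 4 + 11 + 6 = 21 ≤ 29, value 12 + 14 + 2 = 28.
Best is crate H, crate F, and crate B with total value 33.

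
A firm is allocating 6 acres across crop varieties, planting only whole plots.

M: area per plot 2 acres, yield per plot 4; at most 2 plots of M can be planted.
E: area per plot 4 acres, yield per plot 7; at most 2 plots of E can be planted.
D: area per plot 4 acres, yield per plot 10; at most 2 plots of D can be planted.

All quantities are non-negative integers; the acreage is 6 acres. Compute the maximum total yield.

14

D has the best ratio (10/4); taking only D gives at most 1×10 = 10 (stopped by the area limit).
Mixing does better — 1×M and 1×D: area 6 ≤ 6, yield 1·4 + 1·10 = 14.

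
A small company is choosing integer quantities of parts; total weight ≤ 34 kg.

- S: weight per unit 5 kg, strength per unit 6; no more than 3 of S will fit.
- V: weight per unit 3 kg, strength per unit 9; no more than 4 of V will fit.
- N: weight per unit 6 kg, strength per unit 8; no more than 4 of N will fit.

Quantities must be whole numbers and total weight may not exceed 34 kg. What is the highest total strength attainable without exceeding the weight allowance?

64

This is a bounded integer knapsack.
V has the best ratio (9/3); taking only V gives at most 4×9 = 36 (stopped by the supply cap of 4).
Mixing does better — 2×S, 4×V, and 2×N: weight 34 ≤ 34, strength 2·6 + 4·9 + 2·8 = 64.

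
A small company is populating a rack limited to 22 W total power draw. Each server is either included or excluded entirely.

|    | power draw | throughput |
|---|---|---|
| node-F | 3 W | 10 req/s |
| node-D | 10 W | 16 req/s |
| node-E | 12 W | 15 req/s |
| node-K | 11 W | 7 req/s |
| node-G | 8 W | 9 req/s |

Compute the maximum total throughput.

Allowing fractional choices, the relaxed optimum would be about 37.2, but servers are indivisible.
node-F + node-D + node-G: power draw 3 + 10 + 8 = 21 ≤ 22, throughput 10 + 16 + 9 = 35.
node-F + node-D: power draw 3 + 10 = 13 ≤ 22, throughput 10 + 16 = 26.
node-D + node-E: power draw 10 + 12 = 22 ≤ 22, throughput 16 + 15 = 31.
Best is node-F, node-D, and node-G with total throughput 35.

35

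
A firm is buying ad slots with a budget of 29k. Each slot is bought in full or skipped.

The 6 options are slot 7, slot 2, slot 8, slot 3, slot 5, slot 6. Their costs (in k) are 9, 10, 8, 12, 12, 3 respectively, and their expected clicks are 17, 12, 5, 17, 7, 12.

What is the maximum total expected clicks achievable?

slot 7 + slot 3 + slot 6: cost 9 + 12 + 3 = 24 ≤ 29, expected clicks 17 + 17 + 12 = 46.
slot 7 + slot 2 + slot 6: cost 9 + 10 + 3 = 22 ≤ 29, expected clicks 17 + 12 + 12 = 41.
Best is slot 7, slot 3, and slot 6 with total expected clicks 46.

46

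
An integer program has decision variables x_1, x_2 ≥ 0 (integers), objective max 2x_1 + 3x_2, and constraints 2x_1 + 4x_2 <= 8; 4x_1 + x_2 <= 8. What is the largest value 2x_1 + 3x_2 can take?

The continuous relaxation peaks at (1.71, 1.14) with value 6.86; rounding to a feasible lattice point costs some objective.
(x_1,x_2)=(0,2): 2·0+4·2=8≤8, 4·0+1·2=2≤8, objective 6.
(x_1,x_2)=(1,1): 2·1+4·1=6≤8, 4·1+1·1=5≤8, objective 5.
Maximum is 6 at (x_1,x_2)=(0,2).

6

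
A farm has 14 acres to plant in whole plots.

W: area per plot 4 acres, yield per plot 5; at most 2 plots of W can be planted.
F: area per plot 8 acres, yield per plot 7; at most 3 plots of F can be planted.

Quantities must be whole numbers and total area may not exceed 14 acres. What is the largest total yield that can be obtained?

This is a bounded integer knapsack.
Take 1×W and 1×F: area 12 ≤ 14, yield 1·5 + 1·7 = 12.
No other integer combination yields more.

12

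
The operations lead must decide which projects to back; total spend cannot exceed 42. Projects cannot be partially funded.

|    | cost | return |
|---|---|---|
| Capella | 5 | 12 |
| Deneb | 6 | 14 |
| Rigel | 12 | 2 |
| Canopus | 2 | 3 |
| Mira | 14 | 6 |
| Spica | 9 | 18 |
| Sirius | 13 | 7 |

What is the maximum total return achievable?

Take Capella, Deneb, Canopus, Spica, and Sirius: cost 5 + 6 + 2 + 9 + 13 = 35 ≤ 42, return 12 + 14 + 3 + 18 + 7 = 54.
No other feasible combination does better.

54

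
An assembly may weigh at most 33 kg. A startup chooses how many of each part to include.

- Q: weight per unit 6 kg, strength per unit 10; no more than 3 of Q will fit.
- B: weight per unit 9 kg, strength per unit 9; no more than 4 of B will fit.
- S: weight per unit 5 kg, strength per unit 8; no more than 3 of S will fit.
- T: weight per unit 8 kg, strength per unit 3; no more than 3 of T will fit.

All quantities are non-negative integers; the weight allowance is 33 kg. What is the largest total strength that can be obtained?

Take 3×Q and 3×S: weight 33 ≤ 33, strength 3·10 + 3·8 = 54.
Q has the best ratio (10/6) and is taken to its limit of 3; remaining capacity is filled optimally with the others.

54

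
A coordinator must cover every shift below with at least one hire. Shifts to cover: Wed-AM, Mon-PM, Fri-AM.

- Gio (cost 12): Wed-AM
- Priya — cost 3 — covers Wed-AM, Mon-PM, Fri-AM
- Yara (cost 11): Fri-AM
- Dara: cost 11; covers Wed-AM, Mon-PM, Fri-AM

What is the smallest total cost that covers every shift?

Priya alone covers Wed-AM, Mon-PM, Fri-AM — every shift.
Total cost: 3.
No cover costs less than 3.

3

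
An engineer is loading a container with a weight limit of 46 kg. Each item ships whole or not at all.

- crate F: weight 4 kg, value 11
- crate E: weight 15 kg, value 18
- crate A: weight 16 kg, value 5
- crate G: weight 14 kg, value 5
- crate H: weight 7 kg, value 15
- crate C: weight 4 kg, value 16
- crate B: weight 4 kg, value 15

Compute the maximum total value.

crate F + crate E + crate H + crate C + crate B: weight 4 + 15 + 7 + 4 + 4 = 34 ≤ 46, value 11 + 18 + 15 + 16 + 15 = 75.
crate E + crate A + crate H + crate C + crate B: weight 15 + 16 + 7 + 4 + 4 = 46 ≤ 46, value 18 + 5 + 15 + 16 + 15 = 69.
crate E + crate G + crate H + crate C + crate B: weight 15 + 14 + 7 + 4 + 4 = 44 ≤ 46, value 18 + 5 + 15 + 16 + 15 = 69.
Best is crate F, crate E, crate H, crate C, and crate B with total value 75.

75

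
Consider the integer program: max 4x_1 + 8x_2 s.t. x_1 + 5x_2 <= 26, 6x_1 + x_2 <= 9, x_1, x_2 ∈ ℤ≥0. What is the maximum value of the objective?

The continuous relaxation peaks at (0.655, 5.07) with value 43.17; rounding to a feasible lattice point costs some objective.
(x_1,x_2)=(0,5): 1·0+5·5=25≤26, 6·0+1·5=5≤9, objective 40.
(x_1,x_2)=(0,4): 1·0+5·4=20≤26, 6·0+1·4=4≤9, objective 32.
Maximum is 40 at (x_1,x_2)=(0,5).

40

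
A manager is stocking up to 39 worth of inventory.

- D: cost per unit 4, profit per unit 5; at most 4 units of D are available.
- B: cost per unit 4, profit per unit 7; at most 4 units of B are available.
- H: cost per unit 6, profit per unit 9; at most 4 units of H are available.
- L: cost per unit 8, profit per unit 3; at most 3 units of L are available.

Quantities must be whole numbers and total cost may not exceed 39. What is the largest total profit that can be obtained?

2×D, 3×B, and 3×H: cost 38 ≤ 39, profit 2·5 + 3·7 + 3·9 = 58.
1×D, 4×B, and 3×H: cost 38 ≤ 39, profit 1·5 + 4·7 + 3·9 = 60.
Best is 60.

60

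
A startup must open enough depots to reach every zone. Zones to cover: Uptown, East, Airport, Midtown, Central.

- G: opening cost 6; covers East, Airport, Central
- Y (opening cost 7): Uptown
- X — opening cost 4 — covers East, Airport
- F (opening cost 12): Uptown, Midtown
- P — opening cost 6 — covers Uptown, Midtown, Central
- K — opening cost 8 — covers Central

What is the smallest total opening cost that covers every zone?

Choose X and P: together they cover Uptown, East, Airport, Midtown, Central — every zone.
Total opening cost: 4 + 6 = 10.

10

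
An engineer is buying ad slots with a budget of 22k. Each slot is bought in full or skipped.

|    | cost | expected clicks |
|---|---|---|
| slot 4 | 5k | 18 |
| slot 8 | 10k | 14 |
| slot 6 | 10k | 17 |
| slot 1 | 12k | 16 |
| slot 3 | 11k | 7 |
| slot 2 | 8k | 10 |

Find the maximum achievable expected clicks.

This is a 0-1 knapsack instance.
Allowing fractional choices, the relaxed optimum would be about 44.8, but ad slots are indivisible.
slot 4 + slot 6: cost 5 + 10 = 15 ≤ 22, expected clicks 18 + 17 = 35.
slot 6 + slot 1: cost 10 + 12 = 22 ≤ 22, expected clicks 17 + 16 = 33.
slot 4 + slot 1: cost 5 + 12 = 17 ≤ 22, expected clicks 18 + 16 = 34.
Best is slot 4 and slot 6 with total expected clicks 35.

35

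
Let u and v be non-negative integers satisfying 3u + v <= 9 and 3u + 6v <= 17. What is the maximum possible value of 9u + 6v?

(u,v)=(3,0): 3·3+1·0=9≤9, 3·3+6·0=9≤17, objective 27.
(u,v)=(2,1): 3·2+1·1=7≤9, 3·2+6·1=12≤17, objective 24.
(u,v)=(1,2): 3·1+1·2=5≤9, 3·1+6·2=15≤17, objective 21.
No feasible integer point exceeds 27.

27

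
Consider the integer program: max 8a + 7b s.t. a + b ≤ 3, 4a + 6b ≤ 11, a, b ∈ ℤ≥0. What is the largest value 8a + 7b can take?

Relaxing integrality, the LP optimum is 22.00 at (a,b) = (2.75, 0), which is not an integer point.
(a,b)=(2,0) is feasible, giving 16.
(a,b)=(1,1) is feasible, giving 15.
(a,b)=(1,0) is feasible, giving 8.
No feasible integer point exceeds 16.

16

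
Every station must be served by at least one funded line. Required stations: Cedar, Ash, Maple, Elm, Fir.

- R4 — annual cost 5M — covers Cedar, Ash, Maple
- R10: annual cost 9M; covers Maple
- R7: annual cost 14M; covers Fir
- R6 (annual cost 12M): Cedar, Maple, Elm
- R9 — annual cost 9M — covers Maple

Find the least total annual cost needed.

31

This is an integer covering problem.
Choose R4, R7, and R6: together they cover Cedar, Ash, Maple, Elm, Fir — every station.
Total annual cost: 5 + 14 + 12 = 31.
No cover costs less than 31.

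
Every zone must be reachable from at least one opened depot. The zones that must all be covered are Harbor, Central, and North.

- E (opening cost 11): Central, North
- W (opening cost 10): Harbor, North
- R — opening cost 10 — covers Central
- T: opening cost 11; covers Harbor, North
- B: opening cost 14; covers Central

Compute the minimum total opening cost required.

20

This is a weighted set-cover instance.
Choose W and R: together they cover Harbor, Central, North — every zone.
Total opening cost: 10 + 10 = 20.
No cover costs less than 20.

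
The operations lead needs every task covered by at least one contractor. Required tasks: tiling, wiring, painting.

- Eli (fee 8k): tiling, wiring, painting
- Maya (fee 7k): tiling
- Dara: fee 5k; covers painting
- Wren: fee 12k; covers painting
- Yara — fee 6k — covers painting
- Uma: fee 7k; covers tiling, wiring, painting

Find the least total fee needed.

Uma alone covers tiling, wiring, painting — every task.
Total fee: 7.
No cover costs less than 7.

7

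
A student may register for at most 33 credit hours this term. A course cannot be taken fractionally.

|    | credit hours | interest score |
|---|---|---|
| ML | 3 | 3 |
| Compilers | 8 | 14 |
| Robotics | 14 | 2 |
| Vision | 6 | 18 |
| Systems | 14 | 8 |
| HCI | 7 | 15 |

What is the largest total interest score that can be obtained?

Allowing fractional choices, the relaxed optimum would be about 55.1, but courses are indivisible.
Compilers + Vision + HCI: credit hours 8 + 6 + 7 = 21 ≤ 33, interest score 14 + 18 + 15 = 47.
ML + Vision + Systems + HCI: credit hours 3 + 6 + 14 + 7 = 30 ≤ 33, interest score 3 + 18 + 8 + 15 = 44.
ML + Compilers + Vision + HCI: credit hours 3 + 8 + 6 + 7 = 24 ≤ 33, interest score 3 + 14 + 18 + 15 = 50.
Best is ML, Compilers, Vision, and HCI with total interest score 50.

50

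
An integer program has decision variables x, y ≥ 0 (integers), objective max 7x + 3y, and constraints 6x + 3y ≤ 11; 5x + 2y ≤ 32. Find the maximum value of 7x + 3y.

The continuous relaxation peaks at (1.83, 0) with value 12.83; rounding to a feasible lattice point costs some objective.
(x,y)=(1,1): 6·1+3·1=9≤11, 5·1+2·1=7≤32, objective 10.
(x,y)=(1,0): 6·1+3·0=6≤11, 5·1+2·0=5≤32, objective 7.
(x,y)=(0,2): 6·0+3·2=6≤11, 5·0+2·2=4≤32, objective 6.
Maximum is 10 at (x,y)=(1,1).

10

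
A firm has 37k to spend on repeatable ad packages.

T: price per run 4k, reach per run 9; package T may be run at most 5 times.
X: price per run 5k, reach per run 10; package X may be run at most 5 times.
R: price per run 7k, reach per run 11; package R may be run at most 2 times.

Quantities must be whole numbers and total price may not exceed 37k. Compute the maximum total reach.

Take 3×T and 5×X: price 37 ≤ 37, reach 3·9 + 5·10 = 77.
No other integer combination yields more.

77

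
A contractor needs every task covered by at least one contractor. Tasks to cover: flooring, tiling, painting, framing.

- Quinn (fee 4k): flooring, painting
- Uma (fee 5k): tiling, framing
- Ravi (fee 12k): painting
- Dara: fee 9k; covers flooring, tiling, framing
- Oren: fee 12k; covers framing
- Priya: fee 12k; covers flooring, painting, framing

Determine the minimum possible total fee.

Choose Quinn and Uma: together they cover flooring, tiling, painting, framing — every task.
Total fee: 4 + 5 = 9.
No cover costs less than 9.

9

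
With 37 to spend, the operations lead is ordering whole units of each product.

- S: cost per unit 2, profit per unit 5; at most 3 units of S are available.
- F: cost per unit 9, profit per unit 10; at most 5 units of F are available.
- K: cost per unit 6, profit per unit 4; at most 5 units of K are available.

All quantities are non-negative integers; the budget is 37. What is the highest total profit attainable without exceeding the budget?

45

3×S and 3×F: cost 33 ≤ 37, profit 3·5 + 3·10 = 45.
2×S, 3×F, and 1×K: cost 37 ≤ 37, profit 2·5 + 3·10 + 1·4 = 44.
Best is 45.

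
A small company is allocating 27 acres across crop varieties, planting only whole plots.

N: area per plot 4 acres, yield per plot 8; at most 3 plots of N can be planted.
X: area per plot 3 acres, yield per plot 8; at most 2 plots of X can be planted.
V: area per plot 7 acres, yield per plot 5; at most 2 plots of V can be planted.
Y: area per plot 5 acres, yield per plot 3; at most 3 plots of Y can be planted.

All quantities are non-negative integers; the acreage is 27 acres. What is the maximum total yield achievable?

This is a bounded integer knapsack.
Take 3×N, 2×X, and 1×V: area 25 ≤ 27, yield 3·8 + 2·8 + 1·5 = 45.
X has the best ratio (8/3) and is taken to its limit of 2; remaining capacity is filled optimally with the others.

45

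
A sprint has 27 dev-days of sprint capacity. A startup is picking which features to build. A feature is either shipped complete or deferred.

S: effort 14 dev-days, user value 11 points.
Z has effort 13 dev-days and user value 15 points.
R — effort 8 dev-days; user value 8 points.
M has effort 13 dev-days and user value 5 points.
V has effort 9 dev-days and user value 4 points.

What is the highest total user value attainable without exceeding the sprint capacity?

26

Allowing fractional choices, the relaxed optimum would be about 27.7, but features are indivisible.
Z + R: effort 13 + 8 = 21 ≤ 27, user value 15 + 8 = 23.
S + Z: effort 14 + 13 = 27 ≤ 27, user value 11 + 15 = 26.
Best is S and Z with total user value 26.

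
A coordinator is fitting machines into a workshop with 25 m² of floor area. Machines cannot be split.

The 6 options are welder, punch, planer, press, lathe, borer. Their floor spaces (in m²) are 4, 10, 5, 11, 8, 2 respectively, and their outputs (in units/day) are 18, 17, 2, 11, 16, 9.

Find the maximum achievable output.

Allowing fractional choices, the relaxed optimum would be about 61.0, but machines are indivisible.
welder + punch + lathe + borer: floor space 4 + 10 + 8 + 2 = 24 ≤ 25, output 18 + 17 + 16 + 9 = 60.
welder + press + lathe + borer: floor space 4 + 11 + 8 + 2 = 25 ≤ 25, output 18 + 11 + 16 + 9 = 54.
Best is welder, punch, lathe, and borer with total output 60.

60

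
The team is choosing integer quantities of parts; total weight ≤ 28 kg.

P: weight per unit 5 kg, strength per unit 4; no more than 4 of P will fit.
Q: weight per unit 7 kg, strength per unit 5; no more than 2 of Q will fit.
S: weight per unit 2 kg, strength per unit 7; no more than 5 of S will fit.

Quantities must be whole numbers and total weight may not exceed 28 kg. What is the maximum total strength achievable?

48

S has the best ratio (7/2); taking only S gives at most 5×7 = 35 (stopped by the supply cap of 5).
Mixing does better — 2×P, 1×Q, and 5×S: weight 27 ≤ 28, strength 2·4 + 1·5 + 5·7 = 48.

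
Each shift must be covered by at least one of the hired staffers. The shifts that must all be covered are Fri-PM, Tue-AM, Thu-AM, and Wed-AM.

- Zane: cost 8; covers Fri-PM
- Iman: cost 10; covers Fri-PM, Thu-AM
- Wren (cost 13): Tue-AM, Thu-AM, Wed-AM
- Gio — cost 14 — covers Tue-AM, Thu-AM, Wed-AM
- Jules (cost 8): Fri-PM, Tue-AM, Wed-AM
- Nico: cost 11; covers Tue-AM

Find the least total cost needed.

Choose Iman and Jules: together they cover Fri-PM, Tue-AM, Thu-AM, Wed-AM — every shift.
Total cost: 10 + 8 = 18.
No cover costs less than 18.

18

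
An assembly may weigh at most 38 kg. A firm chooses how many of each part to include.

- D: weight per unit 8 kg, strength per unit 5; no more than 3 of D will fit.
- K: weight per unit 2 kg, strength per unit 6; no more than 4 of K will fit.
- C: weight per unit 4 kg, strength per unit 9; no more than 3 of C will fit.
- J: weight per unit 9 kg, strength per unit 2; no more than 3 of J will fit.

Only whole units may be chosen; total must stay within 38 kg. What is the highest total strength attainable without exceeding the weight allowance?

61

2×D, 4×K, and 3×C: weight 36 ≤ 38, strength 2·5 + 4·6 + 3·9 = 61.
1×D, 4×K, 3×C, and 1×J: weight 37 ≤ 38, strength 1·5 + 4·6 + 3·9 + 1·2 = 58.
Best is 61.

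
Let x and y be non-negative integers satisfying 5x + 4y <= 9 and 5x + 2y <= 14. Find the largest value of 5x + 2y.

7

Relaxing integrality, the LP optimum is 9.00 at (x,y) = (1.8, 0), which is not an integer point.
(x,y)=(1,1): 5·1+4·1=9≤9, 5·1+2·1=7≤14, objective 7.
(x,y)=(1,0): 5·1+4·0=5≤9, 5·1+2·0=5≤14, objective 5.
(x,y)=(0,2): 5·0+4·2=8≤9, 5·0+2·2=4≤14, objective 4.
The best lattice point is (1,1), giving 7.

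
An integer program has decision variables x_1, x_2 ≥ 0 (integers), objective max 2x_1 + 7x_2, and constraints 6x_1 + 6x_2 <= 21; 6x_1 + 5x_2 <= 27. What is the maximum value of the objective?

21

(x_1,x_2)=(0,3) is feasible, giving 21.
(x_1,x_2)=(1,2) is feasible, giving 16.
The best lattice point is (0,3), giving 21.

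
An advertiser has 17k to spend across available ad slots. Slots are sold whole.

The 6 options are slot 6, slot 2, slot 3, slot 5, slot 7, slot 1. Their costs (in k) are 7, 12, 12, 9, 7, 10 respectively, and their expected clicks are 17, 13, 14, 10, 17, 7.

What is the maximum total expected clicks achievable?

34

Allowing fractional choices, the relaxed optimum would be about 37.5, but ad slots are indivisible.
slot 6 + slot 5: cost 7 + 9 = 16 ≤ 17, expected clicks 17 + 10 = 27.
slot 6 + slot 7: cost 7 + 7 = 14 ≤ 17, expected clicks 17 + 17 = 34.
Best is slot 6 and slot 7 with total expected clicks 34.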